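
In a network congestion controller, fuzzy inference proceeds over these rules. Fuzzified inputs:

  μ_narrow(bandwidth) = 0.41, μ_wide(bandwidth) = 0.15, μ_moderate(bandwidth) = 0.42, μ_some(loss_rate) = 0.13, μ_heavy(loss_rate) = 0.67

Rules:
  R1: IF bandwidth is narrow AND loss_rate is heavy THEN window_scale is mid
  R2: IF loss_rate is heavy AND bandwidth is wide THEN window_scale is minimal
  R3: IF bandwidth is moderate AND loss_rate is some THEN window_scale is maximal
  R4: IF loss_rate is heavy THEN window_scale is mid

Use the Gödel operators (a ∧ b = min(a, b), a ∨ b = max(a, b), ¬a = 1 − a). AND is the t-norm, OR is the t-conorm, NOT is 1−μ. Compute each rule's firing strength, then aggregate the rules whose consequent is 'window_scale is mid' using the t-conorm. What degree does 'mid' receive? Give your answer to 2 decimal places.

R1: narrow=0.41, heavy=0.67; AND[min(a, b)] → w = 0.41
R2: heavy=0.67, wide=0.15; AND[min(a, b)] → w = 0.15
R3: moderate=0.42, some=0.13; AND[min(a, b)] → w = 0.13
R4: heavy=0.67 → w = 0.67
Rules with consequent 'mid': {R1, R4} → strengths 0.41, 0.67
Aggregate via t-conorm [max(a, b)]: 0.67

0.67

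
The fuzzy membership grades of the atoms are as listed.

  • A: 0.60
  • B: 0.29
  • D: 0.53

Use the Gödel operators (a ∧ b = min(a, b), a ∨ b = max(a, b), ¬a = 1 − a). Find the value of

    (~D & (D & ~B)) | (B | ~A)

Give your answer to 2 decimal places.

~D = 1 − 0.53 = 0.47
~B = 1 − 0.29 = 0.71
D & ~B = min(a, b) on (0.53, 0.71) = 0.53
~D & (D & ~B) = min(a, b) on (0.47, 0.53) = 0.47
~A = 1 − 0.60 = 0.40
B | ~A = max(a, b) on (0.29, 0.40) = 0.40
(~D & (D & ~B)) | (B | ~A) = max(a, b) on (0.47, 0.40) = 0.47

0.47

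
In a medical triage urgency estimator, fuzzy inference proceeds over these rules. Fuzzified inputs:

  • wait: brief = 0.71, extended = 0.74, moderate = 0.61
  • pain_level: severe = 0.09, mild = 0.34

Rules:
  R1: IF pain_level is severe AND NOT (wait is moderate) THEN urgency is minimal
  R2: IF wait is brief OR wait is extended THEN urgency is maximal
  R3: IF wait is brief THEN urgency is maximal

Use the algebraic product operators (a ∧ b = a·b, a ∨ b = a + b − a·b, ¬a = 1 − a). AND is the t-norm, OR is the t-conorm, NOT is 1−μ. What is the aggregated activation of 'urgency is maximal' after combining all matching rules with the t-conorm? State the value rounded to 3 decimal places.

R1: severe=0.09, ¬moderate=1−0.61=0.39; AND[a·b] → w = 0.0351
R2: brief=0.71, extended=0.74; OR[a + b − a·b] → w = 0.9246
R3: brief=0.71 → w = 0.7100
Rules with consequent 'maximal': {R2, R3} → strengths 0.9246, 0.7100
Aggregate via t-conorm [a + b − a·b]: 0.9781

0.978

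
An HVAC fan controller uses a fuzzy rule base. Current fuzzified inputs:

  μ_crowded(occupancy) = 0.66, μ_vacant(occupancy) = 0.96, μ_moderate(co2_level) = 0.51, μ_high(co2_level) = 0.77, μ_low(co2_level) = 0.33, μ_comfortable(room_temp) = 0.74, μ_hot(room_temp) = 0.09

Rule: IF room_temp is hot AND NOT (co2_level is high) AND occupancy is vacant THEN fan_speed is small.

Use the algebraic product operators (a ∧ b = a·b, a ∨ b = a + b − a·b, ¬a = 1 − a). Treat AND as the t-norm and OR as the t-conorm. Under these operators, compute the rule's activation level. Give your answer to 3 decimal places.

0.020

firing strength: hot=0.09, ¬high=1−0.77=0.23, vacant=0.96; AND[a·b] → w = 0.0199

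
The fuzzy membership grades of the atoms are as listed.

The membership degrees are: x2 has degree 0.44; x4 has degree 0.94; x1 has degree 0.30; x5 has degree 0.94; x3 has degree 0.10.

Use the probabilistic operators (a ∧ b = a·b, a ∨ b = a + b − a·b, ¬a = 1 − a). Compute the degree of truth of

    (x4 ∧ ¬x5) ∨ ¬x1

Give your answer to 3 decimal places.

¬x5 = 1 − 0.9400 = 0.0600
x4 ∧ ¬x5 = a·b on (0.9400, 0.0600) = 0.0564
¬x1 = 1 − 0.3000 = 0.7000
(x4 ∧ ¬x5) ∨ ¬x1 = a + b − a·b on (0.0564, 0.7000) = 0.7169

0.717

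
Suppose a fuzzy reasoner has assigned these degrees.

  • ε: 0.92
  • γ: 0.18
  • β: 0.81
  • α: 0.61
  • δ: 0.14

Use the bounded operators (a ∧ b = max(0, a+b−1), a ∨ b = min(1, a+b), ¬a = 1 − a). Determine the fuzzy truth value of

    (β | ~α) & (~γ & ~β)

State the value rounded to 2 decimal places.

0.01

~α = 1 − 0.61 = 0.39
β | ~α = min(1, a+b) on (0.81, 0.39) = 1.00
~γ = 1 − 0.18 = 0.82
~β = 1 − 0.81 = 0.19
~γ & ~β = max(0, a+b−1) on (0.82, 0.19) = 0.01
(β | ~α) & (~γ & ~β) = max(0, a+b−1) on (1.00, 0.01) = 0.01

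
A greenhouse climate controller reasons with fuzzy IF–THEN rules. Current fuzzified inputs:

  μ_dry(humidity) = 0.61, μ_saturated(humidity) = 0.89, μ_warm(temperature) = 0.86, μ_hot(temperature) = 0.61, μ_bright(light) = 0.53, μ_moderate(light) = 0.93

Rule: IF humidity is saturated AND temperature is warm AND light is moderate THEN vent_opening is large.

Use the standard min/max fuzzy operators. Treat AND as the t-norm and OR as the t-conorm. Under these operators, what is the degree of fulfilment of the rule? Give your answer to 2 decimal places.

firing strength: saturated=0.89, warm=0.86, moderate=0.93; AND[min(a, b)] → w = 0.86

0.86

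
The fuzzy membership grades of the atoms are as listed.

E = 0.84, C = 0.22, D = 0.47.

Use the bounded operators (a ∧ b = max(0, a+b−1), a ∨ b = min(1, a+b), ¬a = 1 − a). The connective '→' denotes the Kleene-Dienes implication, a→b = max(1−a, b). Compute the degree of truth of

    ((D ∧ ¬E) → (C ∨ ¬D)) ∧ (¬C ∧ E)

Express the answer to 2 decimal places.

¬E = 1 − 0.84 = 0.16
D ∧ ¬E = max(0, a+b−1) on (0.47, 0.16) = 0.00
¬D = 1 − 0.47 = 0.53
C ∨ ¬D = min(1, a+b) on (0.22, 0.53) = 0.75
(D ∧ ¬E) → (C ∨ ¬D)  [Kleene-Dienes: max(1−a, b)] with a=0.00, b=0.75 → 1.00
¬C = 1 − 0.22 = 0.78
¬C ∧ E = max(0, a+b−1) on (0.78, 0.84) = 0.62
((D ∧ ¬E) → (C ∨ ¬D)) ∧ (¬C ∧ E) = max(0, a+b−1) on (1.00, 0.62) = 0.62

0.62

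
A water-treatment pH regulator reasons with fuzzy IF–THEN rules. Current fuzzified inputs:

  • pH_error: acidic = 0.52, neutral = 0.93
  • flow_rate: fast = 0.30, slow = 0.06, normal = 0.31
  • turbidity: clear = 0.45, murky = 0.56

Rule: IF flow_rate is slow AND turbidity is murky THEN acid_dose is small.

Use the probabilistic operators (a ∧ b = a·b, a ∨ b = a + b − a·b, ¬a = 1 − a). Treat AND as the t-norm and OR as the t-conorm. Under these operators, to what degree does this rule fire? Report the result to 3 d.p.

firing strength: slow=0.06, murky=0.56; AND[a·b] → w = 0.0336

0.034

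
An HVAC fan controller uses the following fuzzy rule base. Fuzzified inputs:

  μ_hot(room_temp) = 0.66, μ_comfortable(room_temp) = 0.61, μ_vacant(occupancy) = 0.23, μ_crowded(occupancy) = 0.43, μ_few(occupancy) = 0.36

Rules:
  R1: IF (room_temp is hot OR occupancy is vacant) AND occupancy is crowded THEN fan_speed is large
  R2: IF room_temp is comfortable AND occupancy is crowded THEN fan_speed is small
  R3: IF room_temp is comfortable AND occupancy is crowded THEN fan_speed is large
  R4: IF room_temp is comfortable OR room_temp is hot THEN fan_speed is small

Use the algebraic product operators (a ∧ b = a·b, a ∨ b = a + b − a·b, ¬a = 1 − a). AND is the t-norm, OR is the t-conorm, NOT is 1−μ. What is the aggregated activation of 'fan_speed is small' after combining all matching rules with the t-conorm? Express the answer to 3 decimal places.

0.902

R1: (hot=0.66 OR vacant=0.23) = 0.7382; AND[a·b] with crowded=0.43 → w = 0.3174
R2: comfortable=0.61, crowded=0.43; AND[a·b] → w = 0.2623
R3: comfortable=0.61, crowded=0.43; AND[a·b] → w = 0.2623
R4: comfortable=0.61, hot=0.66; OR[a + b − a·b] → w = 0.8674
Rules with consequent 'small': {R2, R4} → strengths 0.2623, 0.8674
Aggregate via t-conorm [a + b − a·b]: 0.9022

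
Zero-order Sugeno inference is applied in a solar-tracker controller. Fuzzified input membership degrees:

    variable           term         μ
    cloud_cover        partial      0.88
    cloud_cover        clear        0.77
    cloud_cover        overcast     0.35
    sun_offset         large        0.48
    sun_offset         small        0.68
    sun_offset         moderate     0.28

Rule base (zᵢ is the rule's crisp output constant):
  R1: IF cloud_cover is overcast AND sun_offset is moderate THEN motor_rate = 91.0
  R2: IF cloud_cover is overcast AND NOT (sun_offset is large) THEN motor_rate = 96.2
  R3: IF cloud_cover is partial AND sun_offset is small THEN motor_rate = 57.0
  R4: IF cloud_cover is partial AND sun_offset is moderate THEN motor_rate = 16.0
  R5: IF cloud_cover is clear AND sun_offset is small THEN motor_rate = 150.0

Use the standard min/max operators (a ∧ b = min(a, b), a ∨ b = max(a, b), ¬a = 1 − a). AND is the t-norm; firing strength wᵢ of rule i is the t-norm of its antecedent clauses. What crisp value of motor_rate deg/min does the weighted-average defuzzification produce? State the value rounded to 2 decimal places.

R1 (z=91.0): overcast=0.35, moderate=0.28; AND[min(a, b)] → w = 0.28
R2 (z=96.2): overcast=0.35, ¬large=1−0.48=0.52; AND[min(a, b)] → w = 0.35
R3 (z=57.0): partial=0.88, small=0.68; AND[min(a, b)] → w = 0.68
R4 (z=16.0): partial=0.88, moderate=0.28; AND[min(a, b)] → w = 0.28
R5 (z=150.0): clear=0.77, small=0.68; AND[min(a, b)] → w = 0.68
Weighted average = (0.28·91.0 + 0.35·96.2 + 0.68·57.0 + 0.28·16.0 + 0.68·150.0) / (0.28 + 0.35 + 0.68 + 0.28 + 0.68)
  = 204.3900 / 2.2700 = 90.04

90.04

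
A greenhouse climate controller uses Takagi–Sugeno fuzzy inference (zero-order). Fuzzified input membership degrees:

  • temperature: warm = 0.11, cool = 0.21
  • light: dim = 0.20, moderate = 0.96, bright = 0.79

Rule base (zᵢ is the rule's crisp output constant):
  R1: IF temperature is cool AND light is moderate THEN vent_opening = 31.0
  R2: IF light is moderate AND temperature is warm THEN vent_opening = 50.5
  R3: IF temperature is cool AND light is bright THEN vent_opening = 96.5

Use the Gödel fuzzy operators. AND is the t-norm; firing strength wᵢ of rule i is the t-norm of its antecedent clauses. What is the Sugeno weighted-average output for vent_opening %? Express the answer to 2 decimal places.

61.00

R1 (z=31.0): cool=0.21, moderate=0.96; AND[min(a, b)] → w = 0.21
R2 (z=50.5): moderate=0.96, warm=0.11; AND[min(a, b)] → w = 0.11
R3 (z=96.5): cool=0.21, bright=0.79; AND[min(a, b)] → w = 0.21
Weighted average = (0.21·31.0 + 0.11·50.5 + 0.21·96.5) / (0.21 + 0.11 + 0.21)
  = 32.3300 / 0.5300 = 61.00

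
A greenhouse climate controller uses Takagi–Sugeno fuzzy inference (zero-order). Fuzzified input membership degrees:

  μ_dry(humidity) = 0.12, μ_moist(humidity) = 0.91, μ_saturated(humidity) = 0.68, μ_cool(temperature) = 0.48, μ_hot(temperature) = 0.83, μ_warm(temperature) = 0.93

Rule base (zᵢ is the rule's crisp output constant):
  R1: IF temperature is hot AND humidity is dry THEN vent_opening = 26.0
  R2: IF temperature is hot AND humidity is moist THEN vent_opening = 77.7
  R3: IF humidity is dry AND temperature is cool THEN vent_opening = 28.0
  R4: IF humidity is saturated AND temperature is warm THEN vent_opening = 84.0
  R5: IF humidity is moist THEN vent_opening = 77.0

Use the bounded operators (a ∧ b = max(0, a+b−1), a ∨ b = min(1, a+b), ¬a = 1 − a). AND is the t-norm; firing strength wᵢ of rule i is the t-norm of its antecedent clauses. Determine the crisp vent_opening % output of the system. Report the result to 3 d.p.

79.119

R1 (z=26.0): hot=0.83, dry=0.12; AND[max(0, a+b−1)] → w = 0.00
R2 (z=77.7): hot=0.83, moist=0.91; AND[max(0, a+b−1)] → w = 0.74
R3 (z=28.0): dry=0.12, cool=0.48; AND[max(0, a+b−1)] → w = 0.00
R4 (z=84.0): saturated=0.68, warm=0.93; AND[max(0, a+b−1)] → w = 0.61
R5 (z=77.0): moist=0.91 → w = 0.91
Weighted average = (0.00·26.0 + 0.74·77.7 + 0.00·28.0 + 0.61·84.0 + 0.91·77.0) / (0.00 + 0.74 + 0.00 + 0.61 + 0.91)
  = 178.8080 / 2.2600 = 79.119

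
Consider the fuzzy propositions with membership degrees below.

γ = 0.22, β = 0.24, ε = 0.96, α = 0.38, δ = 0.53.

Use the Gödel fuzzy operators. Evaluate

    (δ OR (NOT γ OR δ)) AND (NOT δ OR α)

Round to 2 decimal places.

NOT γ = 1 − 0.22 = 0.78
NOT γ OR δ = max(a, b) on (0.78, 0.53) = 0.78
δ OR (NOT γ OR δ) = max(a, b) on (0.53, 0.78) = 0.78
NOT δ = 1 − 0.53 = 0.47
NOT δ OR α = max(a, b) on (0.47, 0.38) = 0.47
(δ OR (NOT γ OR δ)) AND (NOT δ OR α) = min(a, b) on (0.78, 0.47) = 0.47

0.47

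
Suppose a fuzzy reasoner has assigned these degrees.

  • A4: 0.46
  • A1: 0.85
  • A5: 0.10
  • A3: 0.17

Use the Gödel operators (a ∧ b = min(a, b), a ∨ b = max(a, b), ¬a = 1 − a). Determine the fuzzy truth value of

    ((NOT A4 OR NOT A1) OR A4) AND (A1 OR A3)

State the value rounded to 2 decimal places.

0.54

NOT A4 = 1 − 0.46 = 0.54
NOT A1 = 1 − 0.85 = 0.15
NOT A4 OR NOT A1 = max(a, b) on (0.54, 0.15) = 0.54
(NOT A4 OR NOT A1) OR A4 = max(a, b) on (0.54, 0.46) = 0.54
A1 OR A3 = max(a, b) on (0.85, 0.17) = 0.85
((NOT A4 OR NOT A1) OR A4) AND (A1 OR A3) = min(a, b) on (0.54, 0.85) = 0.54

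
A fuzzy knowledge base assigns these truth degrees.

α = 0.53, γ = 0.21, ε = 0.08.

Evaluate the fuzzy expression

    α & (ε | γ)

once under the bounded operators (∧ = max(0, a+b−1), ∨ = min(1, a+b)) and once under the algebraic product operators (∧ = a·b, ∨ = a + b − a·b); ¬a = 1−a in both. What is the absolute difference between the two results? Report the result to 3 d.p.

0.145

Under bounded:
  ε | γ = min(1, a+b) on (0.08, 0.21) = 0.29
  α & (ε | γ) = max(0, a+b−1) on (0.53, 0.29) = 0.00
  → value = 0.0000
Under algebraic product:
  ε | γ = a + b − a·b on (0.0800, 0.2100) = 0.2732
  α & (ε | γ) = a·b on (0.5300, 0.2732) = 0.1448
  → value = 0.1448
|0.0000 − 0.1448| = 0.145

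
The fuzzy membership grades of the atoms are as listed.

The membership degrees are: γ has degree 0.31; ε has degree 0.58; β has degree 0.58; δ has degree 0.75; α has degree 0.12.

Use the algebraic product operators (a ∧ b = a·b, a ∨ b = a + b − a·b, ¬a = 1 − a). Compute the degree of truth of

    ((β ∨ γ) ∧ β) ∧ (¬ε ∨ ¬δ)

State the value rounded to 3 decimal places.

0.233

β ∨ γ = a + b − a·b on (0.5800, 0.3100) = 0.7102
(β ∨ γ) ∧ β = a·b on (0.7102, 0.5800) = 0.4119
¬ε = 1 − 0.5800 = 0.4200
¬δ = 1 − 0.7500 = 0.2500
¬ε ∨ ¬δ = a + b − a·b on (0.4200, 0.2500) = 0.5650
((β ∨ γ) ∧ β) ∧ (¬ε ∨ ¬δ) = a·b on (0.4119, 0.5650) = 0.2327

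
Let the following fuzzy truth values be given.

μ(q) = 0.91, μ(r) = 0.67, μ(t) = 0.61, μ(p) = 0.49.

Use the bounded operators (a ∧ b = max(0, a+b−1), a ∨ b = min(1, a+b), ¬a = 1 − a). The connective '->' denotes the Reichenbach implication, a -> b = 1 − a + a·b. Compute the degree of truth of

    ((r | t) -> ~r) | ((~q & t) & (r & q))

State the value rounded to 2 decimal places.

0.33

r | t = min(1, a+b) on (0.67, 0.61) = 1.00
~r = 1 − 0.67 = 0.33
(r | t) -> ~r  [Reichenbach: 1 − a + a·b] with a=1.00, b=0.33 → 0.33
~q = 1 − 0.91 = 0.09
~q & t = max(0, a+b−1) on (0.09, 0.61) = 0.00
r & q = max(0, a+b−1) on (0.67, 0.91) = 0.58
(~q & t) & (r & q) = max(0, a+b−1) on (0.00, 0.58) = 0.00
((r | t) -> ~r) | ((~q & t) & (r & q)) = min(1, a+b) on (0.33, 0.00) = 0.33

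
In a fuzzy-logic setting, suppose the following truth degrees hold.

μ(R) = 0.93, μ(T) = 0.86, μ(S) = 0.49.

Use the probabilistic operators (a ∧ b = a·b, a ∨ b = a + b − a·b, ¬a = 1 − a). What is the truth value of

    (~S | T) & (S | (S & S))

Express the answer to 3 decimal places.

~S = 1 − 0.4900 = 0.5100
~S | T = a + b − a·b on (0.5100, 0.8600) = 0.9314
S & S = a·b on (0.4900, 0.4900) = 0.2401
S | (S & S) = a + b − a·b on (0.4900, 0.2401) = 0.6125
(~S | T) & (S | (S & S)) = a·b on (0.9314, 0.6125) = 0.5704

0.570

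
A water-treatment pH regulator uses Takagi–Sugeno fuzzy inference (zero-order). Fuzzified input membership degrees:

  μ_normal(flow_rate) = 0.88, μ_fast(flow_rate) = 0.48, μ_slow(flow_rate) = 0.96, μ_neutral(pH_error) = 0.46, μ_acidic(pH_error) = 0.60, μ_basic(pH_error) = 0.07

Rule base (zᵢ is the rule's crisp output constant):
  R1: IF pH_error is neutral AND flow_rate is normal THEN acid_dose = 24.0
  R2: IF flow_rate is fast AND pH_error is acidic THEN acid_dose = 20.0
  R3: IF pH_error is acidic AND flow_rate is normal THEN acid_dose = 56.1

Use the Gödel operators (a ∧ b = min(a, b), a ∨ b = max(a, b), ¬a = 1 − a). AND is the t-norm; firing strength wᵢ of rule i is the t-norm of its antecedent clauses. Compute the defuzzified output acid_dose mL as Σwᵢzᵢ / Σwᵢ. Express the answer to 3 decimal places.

R1 (z=24.0): neutral=0.46, normal=0.88; AND[min(a, b)] → w = 0.46
R2 (z=20.0): fast=0.48, acidic=0.60; AND[min(a, b)] → w = 0.48
R3 (z=56.1): acidic=0.60, normal=0.88; AND[min(a, b)] → w = 0.60
Weighted average = (0.46·24.0 + 0.48·20.0 + 0.60·56.1) / (0.46 + 0.48 + 0.60)
  = 54.3000 / 1.5400 = 35.260

35.260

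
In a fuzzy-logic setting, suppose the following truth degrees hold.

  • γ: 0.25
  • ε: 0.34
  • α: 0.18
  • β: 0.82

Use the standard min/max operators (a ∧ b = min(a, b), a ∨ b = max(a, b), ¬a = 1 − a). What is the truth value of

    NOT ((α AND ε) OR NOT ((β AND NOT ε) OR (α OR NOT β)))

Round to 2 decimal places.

α AND ε = min(a, b) on (0.18, 0.34) = 0.18
NOT ε = 1 − 0.34 = 0.66
β AND NOT ε = min(a, b) on (0.82, 0.66) = 0.66
NOT β = 1 − 0.82 = 0.18
α OR NOT β = max(a, b) on (0.18, 0.18) = 0.18
(β AND NOT ε) OR (α OR NOT β) = max(a, b) on (0.66, 0.18) = 0.66
NOT ((β AND NOT ε) OR (α OR NOT β)) = 1 − 0.66 = 0.34
(α AND ε) OR NOT ((β AND NOT ε) OR (α OR NOT β)) = max(a, b) on (0.18, 0.34) = 0.34
NOT ((α AND ε) OR NOT ((β AND NOT ε) OR (α OR NOT β))) = 1 − 0.34 = 0.66

0.66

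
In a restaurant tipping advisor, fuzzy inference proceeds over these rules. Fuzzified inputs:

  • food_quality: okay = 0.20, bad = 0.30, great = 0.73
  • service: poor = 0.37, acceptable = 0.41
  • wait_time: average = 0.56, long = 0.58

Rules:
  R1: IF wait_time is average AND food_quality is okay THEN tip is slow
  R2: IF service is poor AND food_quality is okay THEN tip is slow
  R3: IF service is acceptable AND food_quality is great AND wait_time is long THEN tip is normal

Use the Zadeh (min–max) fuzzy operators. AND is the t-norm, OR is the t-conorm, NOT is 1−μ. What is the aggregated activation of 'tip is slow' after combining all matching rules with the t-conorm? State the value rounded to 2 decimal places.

0.20

R1: average=0.56, okay=0.20; AND[min(a, b)] → w = 0.20
R2: poor=0.37, okay=0.20; AND[min(a, b)] → w = 0.20
R3: acceptable=0.41, great=0.73, long=0.58; AND[min(a, b)] → w = 0.41
Rules with consequent 'slow': {R1, R2} → strengths 0.20, 0.20
Aggregate via t-conorm [max(a, b)]: 0.20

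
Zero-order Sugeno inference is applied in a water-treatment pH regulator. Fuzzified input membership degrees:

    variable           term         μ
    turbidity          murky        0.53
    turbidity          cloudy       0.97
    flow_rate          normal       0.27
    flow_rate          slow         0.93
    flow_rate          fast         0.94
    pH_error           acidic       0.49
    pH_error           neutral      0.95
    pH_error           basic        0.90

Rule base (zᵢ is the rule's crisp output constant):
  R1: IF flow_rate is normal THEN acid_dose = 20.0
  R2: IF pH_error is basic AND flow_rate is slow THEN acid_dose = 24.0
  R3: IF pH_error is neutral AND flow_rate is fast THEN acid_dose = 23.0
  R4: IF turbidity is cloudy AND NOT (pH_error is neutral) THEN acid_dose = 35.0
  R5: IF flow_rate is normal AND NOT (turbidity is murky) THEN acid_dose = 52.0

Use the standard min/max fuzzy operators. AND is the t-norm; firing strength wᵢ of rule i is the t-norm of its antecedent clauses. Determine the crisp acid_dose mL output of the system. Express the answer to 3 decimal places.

26.506

R1 (z=20.0): normal=0.27 → w = 0.27
R2 (z=24.0): basic=0.90, slow=0.93; AND[min(a, b)] → w = 0.90
R3 (z=23.0): neutral=0.95, fast=0.94; AND[min(a, b)] → w = 0.94
R4 (z=35.0): cloudy=0.97, ¬neutral=1−0.95=0.05; AND[min(a, b)] → w = 0.05
R5 (z=52.0): normal=0.27, ¬murky=1−0.53=0.47; AND[min(a, b)] → w = 0.27
Weighted average = (0.27·20.0 + 0.90·24.0 + 0.94·23.0 + 0.05·35.0 + 0.27·52.0) / (0.27 + 0.90 + 0.94 + 0.05 + 0.27)
  = 64.4100 / 2.4300 = 26.506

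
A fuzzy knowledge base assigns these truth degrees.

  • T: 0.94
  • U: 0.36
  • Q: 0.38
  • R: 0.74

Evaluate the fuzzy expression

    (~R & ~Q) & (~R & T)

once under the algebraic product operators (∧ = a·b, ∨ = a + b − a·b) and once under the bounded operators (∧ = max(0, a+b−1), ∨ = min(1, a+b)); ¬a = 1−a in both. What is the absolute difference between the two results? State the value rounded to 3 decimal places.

0.039

Under algebraic product:
  ~R = 1 − 0.7400 = 0.2600
  ~Q = 1 − 0.3800 = 0.6200
  ~R & ~Q = a·b on (0.2600, 0.6200) = 0.1612
  ~R = 1 − 0.7400 = 0.2600
  ~R & T = a·b on (0.2600, 0.9400) = 0.2444
  (~R & ~Q) & (~R & T) = a·b on (0.1612, 0.2444) = 0.0394
  → value = 0.0394
Under bounded:
  ~R = 1 − 0.74 = 0.26
  ~Q = 1 − 0.38 = 0.62
  ~R & ~Q = max(0, a+b−1) on (0.26, 0.62) = 0.00
  ~R = 1 − 0.74 = 0.26
  ~R & T = max(0, a+b−1) on (0.26, 0.94) = 0.20
  (~R & ~Q) & (~R & T) = max(0, a+b−1) on (0.00, 0.20) = 0.00
  → value = 0.0000
|0.0394 − 0.0000| = 0.039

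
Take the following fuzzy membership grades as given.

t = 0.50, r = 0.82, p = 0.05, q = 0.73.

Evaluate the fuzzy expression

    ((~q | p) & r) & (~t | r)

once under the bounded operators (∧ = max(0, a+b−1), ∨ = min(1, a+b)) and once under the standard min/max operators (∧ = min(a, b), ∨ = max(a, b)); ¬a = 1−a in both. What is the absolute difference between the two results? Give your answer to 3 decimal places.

Under bounded:
  ~q = 1 − 0.73 = 0.27
  ~q | p = min(1, a+b) on (0.27, 0.05) = 0.32
  (~q | p) & r = max(0, a+b−1) on (0.32, 0.82) = 0.14
  ~t = 1 − 0.50 = 0.50
  ~t | r = min(1, a+b) on (0.50, 0.82) = 1.00
  ((~q | p) & r) & (~t | r) = max(0, a+b−1) on (0.14, 1.00) = 0.14
  → value = 0.1400
Under standard min/max:
  ~q = 1 − 0.73 = 0.27
  ~q | p = max(a, b) on (0.27, 0.05) = 0.27
  (~q | p) & r = min(a, b) on (0.27, 0.82) = 0.27
  ~t = 1 − 0.50 = 0.50
  ~t | r = max(a, b) on (0.50, 0.82) = 0.82
  ((~q | p) & r) & (~t | r) = min(a, b) on (0.27, 0.82) = 0.27
  → value = 0.2700
|0.1400 − 0.2700| = 0.130

0.130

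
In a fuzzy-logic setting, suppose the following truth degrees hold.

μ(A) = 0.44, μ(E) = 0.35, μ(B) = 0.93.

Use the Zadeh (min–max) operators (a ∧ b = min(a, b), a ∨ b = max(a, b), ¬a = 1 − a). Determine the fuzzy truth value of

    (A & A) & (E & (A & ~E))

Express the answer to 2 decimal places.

A & A = min(a, b) on (0.44, 0.44) = 0.44
~E = 1 − 0.35 = 0.65
A & ~E = min(a, b) on (0.44, 0.65) = 0.44
E & (A & ~E) = min(a, b) on (0.35, 0.44) = 0.35
(A & A) & (E & (A & ~E)) = min(a, b) on (0.44, 0.35) = 0.35

0.35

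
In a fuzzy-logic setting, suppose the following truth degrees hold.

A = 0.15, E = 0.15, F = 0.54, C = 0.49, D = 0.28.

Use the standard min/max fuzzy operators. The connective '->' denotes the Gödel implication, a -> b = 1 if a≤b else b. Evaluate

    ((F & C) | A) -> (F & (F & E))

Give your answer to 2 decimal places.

F & C = min(a, b) on (0.54, 0.49) = 0.49
(F & C) | A = max(a, b) on (0.49, 0.15) = 0.49
F & E = min(a, b) on (0.54, 0.15) = 0.15
F & (F & E) = min(a, b) on (0.54, 0.15) = 0.15
((F & C) | A) -> (F & (F & E))  [Gödel: 1 if a≤b else b] with a=0.49, b=0.15 → 0.15

0.15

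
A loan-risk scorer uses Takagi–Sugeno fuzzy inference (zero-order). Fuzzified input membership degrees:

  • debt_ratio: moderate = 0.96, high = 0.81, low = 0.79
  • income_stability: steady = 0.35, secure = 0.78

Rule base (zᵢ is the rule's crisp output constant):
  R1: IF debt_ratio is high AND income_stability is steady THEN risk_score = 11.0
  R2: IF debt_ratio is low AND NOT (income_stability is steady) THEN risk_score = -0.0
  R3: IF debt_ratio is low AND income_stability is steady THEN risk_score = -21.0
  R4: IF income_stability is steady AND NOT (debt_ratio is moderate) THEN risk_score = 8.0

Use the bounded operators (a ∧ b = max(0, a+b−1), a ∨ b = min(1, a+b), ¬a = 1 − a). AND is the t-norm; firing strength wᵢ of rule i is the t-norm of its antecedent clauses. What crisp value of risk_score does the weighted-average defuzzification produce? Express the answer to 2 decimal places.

-1.59

R1 (z=11.0): high=0.81, steady=0.35; AND[max(0, a+b−1)] → w = 0.16
R2 (z=-0.0): low=0.79, ¬steady=1−0.35=0.65; AND[max(0, a+b−1)] → w = 0.44
R3 (z=-21.0): low=0.79, steady=0.35; AND[max(0, a+b−1)] → w = 0.14
R4 (z=8.0): steady=0.35, ¬moderate=1−0.96=0.04; AND[max(0, a+b−1)] → w = 0.00
Weighted average = (0.16·11.0 + 0.44·-0.0 + 0.14·-21.0 + 0.00·8.0) / (0.16 + 0.44 + 0.14 + 0.00)
  = -1.1800 / 0.7400 = -1.59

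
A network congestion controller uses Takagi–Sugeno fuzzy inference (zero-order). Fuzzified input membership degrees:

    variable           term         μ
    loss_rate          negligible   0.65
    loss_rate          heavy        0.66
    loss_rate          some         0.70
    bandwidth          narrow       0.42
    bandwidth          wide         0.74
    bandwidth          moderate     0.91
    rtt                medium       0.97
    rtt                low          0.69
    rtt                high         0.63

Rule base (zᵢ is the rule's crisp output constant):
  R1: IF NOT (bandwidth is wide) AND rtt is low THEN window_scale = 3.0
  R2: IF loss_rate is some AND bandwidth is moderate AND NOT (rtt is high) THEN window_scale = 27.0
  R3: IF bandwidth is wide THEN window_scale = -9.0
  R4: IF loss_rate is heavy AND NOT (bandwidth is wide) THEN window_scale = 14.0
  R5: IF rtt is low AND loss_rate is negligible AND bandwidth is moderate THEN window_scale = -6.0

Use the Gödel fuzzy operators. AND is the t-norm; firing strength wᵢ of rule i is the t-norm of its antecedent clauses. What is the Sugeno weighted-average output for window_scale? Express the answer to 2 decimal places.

R1 (z=3.0): ¬wide=1−0.74=0.26, low=0.69; AND[min(a, b)] → w = 0.26
R2 (z=27.0): some=0.70, moderate=0.91, ¬high=1−0.63=0.37; AND[min(a, b)] → w = 0.37
R3 (z=-9.0): wide=0.74 → w = 0.74
R4 (z=14.0): heavy=0.66, ¬wide=1−0.74=0.26; AND[min(a, b)] → w = 0.26
R5 (z=-6.0): low=0.69, negligible=0.65, moderate=0.91; AND[min(a, b)] → w = 0.65
Weighted average = (0.26·3.0 + 0.37·27.0 + 0.74·-9.0 + 0.26·14.0 + 0.65·-6.0) / (0.26 + 0.37 + 0.74 + 0.26 + 0.65)
  = 3.8500 / 2.2800 = 1.69

1.69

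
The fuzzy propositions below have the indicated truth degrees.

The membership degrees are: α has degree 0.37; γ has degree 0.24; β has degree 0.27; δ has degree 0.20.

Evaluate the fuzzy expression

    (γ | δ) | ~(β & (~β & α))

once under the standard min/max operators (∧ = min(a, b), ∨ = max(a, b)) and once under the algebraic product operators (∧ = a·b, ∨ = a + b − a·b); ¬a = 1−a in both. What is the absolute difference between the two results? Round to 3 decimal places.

Under standard min/max:
  γ | δ = max(a, b) on (0.24, 0.20) = 0.24
  ~β = 1 − 0.27 = 0.73
  ~β & α = min(a, b) on (0.73, 0.37) = 0.37
  β & (~β & α) = min(a, b) on (0.27, 0.37) = 0.27
  ~(β & (~β & α)) = 1 − 0.27 = 0.73
  (γ | δ) | ~(β & (~β & α)) = max(a, b) on (0.24, 0.73) = 0.73
  → value = 0.7300
Under algebraic product:
  γ | δ = a + b − a·b on (0.2400, 0.2000) = 0.3920
  ~β = 1 − 0.2700 = 0.7300
  ~β & α = a·b on (0.7300, 0.3700) = 0.2701
  β & (~β & α) = a·b on (0.2700, 0.2701) = 0.0729
  ~(β & (~β & α)) = 1 − 0.0729 = 0.9271
  (γ | δ) | ~(β & (~β & α)) = a + b − a·b on (0.3920, 0.9271) = 0.9557
  → value = 0.9557
|0.7300 − 0.9557| = 0.226

0.226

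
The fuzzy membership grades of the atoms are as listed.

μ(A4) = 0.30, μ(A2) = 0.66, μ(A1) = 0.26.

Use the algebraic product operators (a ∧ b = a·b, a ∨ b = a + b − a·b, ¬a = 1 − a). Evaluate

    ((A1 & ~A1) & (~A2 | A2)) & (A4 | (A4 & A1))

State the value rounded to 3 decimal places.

~A1 = 1 − 0.2600 = 0.7400
A1 & ~A1 = a·b on (0.2600, 0.7400) = 0.1924
~A2 = 1 − 0.6600 = 0.3400
~A2 | A2 = a + b − a·b on (0.3400, 0.6600) = 0.7756
(A1 & ~A1) & (~A2 | A2) = a·b on (0.1924, 0.7756) = 0.1492
A4 & A1 = a·b on (0.3000, 0.2600) = 0.0780
A4 | (A4 & A1) = a + b − a·b on (0.3000, 0.0780) = 0.3546
((A1 & ~A1) & (~A2 | A2)) & (A4 | (A4 & A1)) = a·b on (0.1492, 0.3546) = 0.0529

0.053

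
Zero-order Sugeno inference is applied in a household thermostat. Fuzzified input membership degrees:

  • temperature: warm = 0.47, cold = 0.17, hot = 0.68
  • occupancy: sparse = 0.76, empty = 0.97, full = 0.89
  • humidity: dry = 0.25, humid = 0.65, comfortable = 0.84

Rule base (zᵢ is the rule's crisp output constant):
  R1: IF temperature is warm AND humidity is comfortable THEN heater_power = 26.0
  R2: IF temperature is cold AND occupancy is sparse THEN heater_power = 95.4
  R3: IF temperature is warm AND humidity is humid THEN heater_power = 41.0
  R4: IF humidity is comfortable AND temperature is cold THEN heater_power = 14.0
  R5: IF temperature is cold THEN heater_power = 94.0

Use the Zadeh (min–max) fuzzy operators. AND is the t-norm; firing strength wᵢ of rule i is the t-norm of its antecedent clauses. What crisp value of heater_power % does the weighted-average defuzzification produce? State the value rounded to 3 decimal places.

45.564

R1 (z=26.0): warm=0.47, comfortable=0.84; AND[min(a, b)] → w = 0.47
R2 (z=95.4): cold=0.17, sparse=0.76; AND[min(a, b)] → w = 0.17
R3 (z=41.0): warm=0.47, humid=0.65; AND[min(a, b)] → w = 0.47
R4 (z=14.0): comfortable=0.84, cold=0.17; AND[min(a, b)] → w = 0.17
R5 (z=94.0): cold=0.17 → w = 0.17
Weighted average = (0.47·26.0 + 0.17·95.4 + 0.47·41.0 + 0.17·14.0 + 0.17·94.0) / (0.47 + 0.17 + 0.47 + 0.17 + 0.17)
  = 66.0680 / 1.4500 = 45.564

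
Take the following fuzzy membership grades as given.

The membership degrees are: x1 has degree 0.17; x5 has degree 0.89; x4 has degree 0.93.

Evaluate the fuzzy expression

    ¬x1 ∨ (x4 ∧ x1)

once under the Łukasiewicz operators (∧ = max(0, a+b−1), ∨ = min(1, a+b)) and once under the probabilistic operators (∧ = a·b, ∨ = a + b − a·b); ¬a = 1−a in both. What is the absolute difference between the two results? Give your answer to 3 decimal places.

0.073

Under Łukasiewicz:
  ¬x1 = 1 − 0.17 = 0.83
  x4 ∧ x1 = max(0, a+b−1) on (0.93, 0.17) = 0.10
  ¬x1 ∨ (x4 ∧ x1) = min(1, a+b) on (0.83, 0.10) = 0.93
  → value = 0.9300
Under probabilistic:
  ¬x1 = 1 − 0.1700 = 0.8300
  x4 ∧ x1 = a·b on (0.9300, 0.1700) = 0.1581
  ¬x1 ∨ (x4 ∧ x1) = a + b − a·b on (0.8300, 0.1581) = 0.8569
  → value = 0.8569
|0.9300 − 0.8569| = 0.073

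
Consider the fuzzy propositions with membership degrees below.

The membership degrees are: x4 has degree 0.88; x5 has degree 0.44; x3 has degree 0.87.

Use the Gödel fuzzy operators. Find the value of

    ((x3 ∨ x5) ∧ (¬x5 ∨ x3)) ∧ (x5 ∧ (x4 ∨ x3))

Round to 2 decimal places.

0.44

x3 ∨ x5 = max(a, b) on (0.87, 0.44) = 0.87
¬x5 = 1 − 0.44 = 0.56
¬x5 ∨ x3 = max(a, b) on (0.56, 0.87) = 0.87
(x3 ∨ x5) ∧ (¬x5 ∨ x3) = min(a, b) on (0.87, 0.87) = 0.87
x4 ∨ x3 = max(a, b) on (0.88, 0.87) = 0.88
x5 ∧ (x4 ∨ x3) = min(a, b) on (0.44, 0.88) = 0.44
((x3 ∨ x5) ∧ (¬x5 ∨ x3)) ∧ (x5 ∧ (x4 ∨ x3)) = min(a, b) on (0.87, 0.44) = 0.44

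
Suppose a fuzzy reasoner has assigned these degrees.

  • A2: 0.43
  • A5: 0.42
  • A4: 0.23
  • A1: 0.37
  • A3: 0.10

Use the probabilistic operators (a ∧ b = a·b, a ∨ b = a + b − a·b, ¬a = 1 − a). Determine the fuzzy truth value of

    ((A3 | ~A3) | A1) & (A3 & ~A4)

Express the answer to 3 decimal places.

0.073

~A3 = 1 − 0.1000 = 0.9000
A3 | ~A3 = a + b − a·b on (0.1000, 0.9000) = 0.9100
(A3 | ~A3) | A1 = a + b − a·b on (0.9100, 0.3700) = 0.9433
~A4 = 1 − 0.2300 = 0.7700
A3 & ~A4 = a·b on (0.1000, 0.7700) = 0.0770
((A3 | ~A3) | A1) & (A3 & ~A4) = a·b on (0.9433, 0.0770) = 0.0726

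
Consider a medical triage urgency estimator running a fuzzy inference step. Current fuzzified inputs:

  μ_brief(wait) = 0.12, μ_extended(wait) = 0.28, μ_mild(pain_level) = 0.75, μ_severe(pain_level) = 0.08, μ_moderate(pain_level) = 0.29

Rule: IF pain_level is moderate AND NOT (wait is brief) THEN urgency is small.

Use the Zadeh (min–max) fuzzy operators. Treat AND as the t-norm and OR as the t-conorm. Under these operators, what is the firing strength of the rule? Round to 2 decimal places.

0.29

firing strength: moderate=0.29, ¬brief=1−0.12=0.88; AND[min(a, b)] → w = 0.29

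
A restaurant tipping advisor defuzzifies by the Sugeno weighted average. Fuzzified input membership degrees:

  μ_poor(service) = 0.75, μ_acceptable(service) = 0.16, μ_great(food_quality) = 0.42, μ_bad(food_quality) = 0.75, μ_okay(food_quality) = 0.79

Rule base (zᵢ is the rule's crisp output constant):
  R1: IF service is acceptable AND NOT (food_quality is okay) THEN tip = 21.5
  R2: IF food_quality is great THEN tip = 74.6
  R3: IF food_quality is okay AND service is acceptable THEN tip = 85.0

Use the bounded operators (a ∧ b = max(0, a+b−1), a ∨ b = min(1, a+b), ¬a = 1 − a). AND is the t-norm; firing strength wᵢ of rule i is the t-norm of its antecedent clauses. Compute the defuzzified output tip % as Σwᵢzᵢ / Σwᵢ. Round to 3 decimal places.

74.600

R1 (z=21.5): acceptable=0.16, ¬okay=1−0.79=0.21; AND[max(0, a+b−1)] → w = 0.00
R2 (z=74.6): great=0.42 → w = 0.42
R3 (z=85.0): okay=0.79, acceptable=0.16; AND[max(0, a+b−1)] → w = 0.00
Weighted average = (0.00·21.5 + 0.42·74.6 + 0.00·85.0) / (0.00 + 0.42 + 0.00)
  = 31.3320 / 0.4200 = 74.600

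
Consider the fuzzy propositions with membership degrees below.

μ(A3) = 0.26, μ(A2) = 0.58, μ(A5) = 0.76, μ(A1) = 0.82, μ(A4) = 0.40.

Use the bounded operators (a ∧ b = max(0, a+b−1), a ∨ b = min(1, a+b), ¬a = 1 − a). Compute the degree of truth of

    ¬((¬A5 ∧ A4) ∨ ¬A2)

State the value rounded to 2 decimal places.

0.58

¬A5 = 1 − 0.76 = 0.24
¬A5 ∧ A4 = max(0, a+b−1) on (0.24, 0.40) = 0.00
¬A2 = 1 − 0.58 = 0.42
(¬A5 ∧ A4) ∨ ¬A2 = min(1, a+b) on (0.00, 0.42) = 0.42
¬((¬A5 ∧ A4) ∨ ¬A2) = 1 − 0.42 = 0.58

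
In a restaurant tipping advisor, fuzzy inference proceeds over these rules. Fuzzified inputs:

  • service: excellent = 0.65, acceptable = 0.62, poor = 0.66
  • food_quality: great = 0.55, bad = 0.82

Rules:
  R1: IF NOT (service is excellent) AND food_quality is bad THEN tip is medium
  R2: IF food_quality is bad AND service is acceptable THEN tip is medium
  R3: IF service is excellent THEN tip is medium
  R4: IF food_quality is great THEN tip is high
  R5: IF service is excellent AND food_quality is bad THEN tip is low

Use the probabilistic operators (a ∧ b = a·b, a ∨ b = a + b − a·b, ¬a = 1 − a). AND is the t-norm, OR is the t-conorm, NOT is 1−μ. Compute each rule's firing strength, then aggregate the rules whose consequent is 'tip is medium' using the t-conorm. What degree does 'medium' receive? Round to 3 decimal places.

0.877

R1: ¬excellent=1−0.65=0.35, bad=0.82; AND[a·b] → w = 0.2870
R2: bad=0.82, acceptable=0.62; AND[a·b] → w = 0.5084
R3: excellent=0.65 → w = 0.6500
R4: great=0.55 → w = 0.5500
R5: excellent=0.65, bad=0.82; AND[a·b] → w = 0.5330
Rules with consequent 'medium': {R1, R2, R3} → strengths 0.2870, 0.5084, 0.6500
Aggregate via t-conorm [a + b − a·b]: 0.8773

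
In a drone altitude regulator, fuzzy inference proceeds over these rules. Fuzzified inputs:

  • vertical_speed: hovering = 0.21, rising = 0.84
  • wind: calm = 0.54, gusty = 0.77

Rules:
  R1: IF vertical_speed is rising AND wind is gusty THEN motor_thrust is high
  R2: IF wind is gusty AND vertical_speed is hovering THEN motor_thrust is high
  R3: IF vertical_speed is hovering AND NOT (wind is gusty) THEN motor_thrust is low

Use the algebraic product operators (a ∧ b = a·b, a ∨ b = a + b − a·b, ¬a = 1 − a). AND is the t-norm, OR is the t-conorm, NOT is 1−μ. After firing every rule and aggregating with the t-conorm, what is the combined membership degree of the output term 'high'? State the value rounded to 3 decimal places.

0.704

R1: rising=0.84, gusty=0.77; AND[a·b] → w = 0.6468
R2: gusty=0.77, hovering=0.21; AND[a·b] → w = 0.1617
R3: hovering=0.21, ¬gusty=1−0.77=0.23; AND[a·b] → w = 0.0483
Rules with consequent 'high': {R1, R2} → strengths 0.6468, 0.1617
Aggregate via t-conorm [a + b − a·b]: 0.7039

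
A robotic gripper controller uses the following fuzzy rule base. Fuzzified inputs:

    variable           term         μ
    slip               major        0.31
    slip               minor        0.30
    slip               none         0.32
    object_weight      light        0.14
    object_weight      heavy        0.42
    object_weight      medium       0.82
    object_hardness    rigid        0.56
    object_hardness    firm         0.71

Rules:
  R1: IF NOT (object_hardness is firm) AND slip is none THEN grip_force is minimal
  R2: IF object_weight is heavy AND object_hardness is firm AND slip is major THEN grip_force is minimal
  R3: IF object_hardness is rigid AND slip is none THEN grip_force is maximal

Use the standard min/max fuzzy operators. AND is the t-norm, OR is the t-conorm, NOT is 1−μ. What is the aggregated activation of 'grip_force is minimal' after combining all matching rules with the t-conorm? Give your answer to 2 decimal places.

0.31

R1: ¬firm=1−0.71=0.29, none=0.32; AND[min(a, b)] → w = 0.29
R2: heavy=0.42, firm=0.71, major=0.31; AND[min(a, b)] → w = 0.31
R3: rigid=0.56, none=0.32; AND[min(a, b)] → w = 0.32
Rules with consequent 'minimal': {R1, R2} → strengths 0.29, 0.31
Aggregate via t-conorm [max(a, b)]: 0.31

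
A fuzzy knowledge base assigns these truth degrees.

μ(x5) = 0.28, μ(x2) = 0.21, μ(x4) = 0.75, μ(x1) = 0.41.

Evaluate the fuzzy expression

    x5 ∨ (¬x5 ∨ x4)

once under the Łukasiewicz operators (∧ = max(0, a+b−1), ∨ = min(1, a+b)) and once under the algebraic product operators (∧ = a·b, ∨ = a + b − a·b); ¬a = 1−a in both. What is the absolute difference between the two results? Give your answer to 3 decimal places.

Under Łukasiewicz:
  ¬x5 = 1 − 0.28 = 0.72
  ¬x5 ∨ x4 = min(1, a+b) on (0.72, 0.75) = 1.00
  x5 ∨ (¬x5 ∨ x4) = min(1, a+b) on (0.28, 1.00) = 1.00
  → value = 1.0000
Under algebraic product:
  ¬x5 = 1 − 0.2800 = 0.7200
  ¬x5 ∨ x4 = a + b − a·b on (0.7200, 0.7500) = 0.9300
  x5 ∨ (¬x5 ∨ x4) = a + b − a·b on (0.2800, 0.9300) = 0.9496
  → value = 0.9496
|1.0000 − 0.9496| = 0.050

0.050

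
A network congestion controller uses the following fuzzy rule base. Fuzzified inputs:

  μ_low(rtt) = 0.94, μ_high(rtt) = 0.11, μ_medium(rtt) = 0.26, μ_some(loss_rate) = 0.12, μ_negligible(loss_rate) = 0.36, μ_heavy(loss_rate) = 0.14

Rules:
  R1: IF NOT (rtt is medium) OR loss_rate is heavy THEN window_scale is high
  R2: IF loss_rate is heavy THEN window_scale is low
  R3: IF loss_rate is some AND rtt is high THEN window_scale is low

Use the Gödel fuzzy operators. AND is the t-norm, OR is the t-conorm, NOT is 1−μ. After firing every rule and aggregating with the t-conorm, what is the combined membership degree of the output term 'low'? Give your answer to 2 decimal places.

0.14

R1: ¬medium=1−0.26=0.74, heavy=0.14; OR[max(a, b)] → w = 0.74
R2: heavy=0.14 → w = 0.14
R3: some=0.12, high=0.11; AND[min(a, b)] → w = 0.11
Rules with consequent 'low': {R2, R3} → strengths 0.14, 0.11
Aggregate via t-conorm [max(a, b)]: 0.14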